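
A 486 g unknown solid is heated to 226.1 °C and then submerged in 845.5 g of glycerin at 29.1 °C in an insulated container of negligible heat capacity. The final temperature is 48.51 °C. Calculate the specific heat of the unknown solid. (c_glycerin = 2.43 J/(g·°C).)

c ≈ 0.462 J/(g·°C)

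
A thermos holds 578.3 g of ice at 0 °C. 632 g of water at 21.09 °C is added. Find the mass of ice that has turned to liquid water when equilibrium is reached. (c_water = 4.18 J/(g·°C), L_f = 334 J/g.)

m_melted ≈ 167 g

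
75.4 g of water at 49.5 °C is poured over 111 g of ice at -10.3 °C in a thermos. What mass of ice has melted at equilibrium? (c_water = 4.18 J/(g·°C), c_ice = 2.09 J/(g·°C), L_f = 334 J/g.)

Water can give up m c ΔT = 75.4·4.18·49.5 = 15601 J before reaching 0 °C.
Of that, 111·2.09·10.3 = 2389.5 J goes to bring the ice to 0 °C, leaving 13212 J.
To melt every bit of ice: 111·334 = 37074 J.
That's not enough to melt it all — equilibrium is at 0 °C with ice remaining.
Mass melted = 13212/334 ≈ 39.56 g.

m_melted ≈ 39.6 g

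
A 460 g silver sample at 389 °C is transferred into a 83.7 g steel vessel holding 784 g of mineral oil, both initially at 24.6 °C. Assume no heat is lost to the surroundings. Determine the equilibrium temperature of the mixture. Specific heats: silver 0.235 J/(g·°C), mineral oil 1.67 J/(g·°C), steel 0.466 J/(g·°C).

T_f ≈ 51.6 °C

Setting the total heat transfer to zero:
460*0.235*(T − 389) + 784*1.67*(T − 24.6) + 83.7*0.466*(T − 24.6) = 0
(108.1 + 1309.3 + 39) T = 108.1*389 + 1309.3*24.6 + 39*24.6
T = 75219 / 1456.4 = 51.6 °C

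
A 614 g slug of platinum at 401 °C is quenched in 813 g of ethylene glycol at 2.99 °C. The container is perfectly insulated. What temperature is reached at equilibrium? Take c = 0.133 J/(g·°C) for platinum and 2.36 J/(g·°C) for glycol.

T_f ≈ 19.2 °C

Heat lost by the platinum equals heat gained by the glycol:
614*0.133*(401 − T) = 813*2.36*(T − 2.99)
81.66(401 − T) = 1918.7(T − 2.99)
2000.3 T = 38483  ⇒  T ≈ 19.24 °C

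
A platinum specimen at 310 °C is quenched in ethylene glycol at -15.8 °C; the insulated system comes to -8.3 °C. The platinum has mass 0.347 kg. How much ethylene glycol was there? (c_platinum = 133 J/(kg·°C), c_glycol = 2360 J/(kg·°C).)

m ≈ 0.83 kg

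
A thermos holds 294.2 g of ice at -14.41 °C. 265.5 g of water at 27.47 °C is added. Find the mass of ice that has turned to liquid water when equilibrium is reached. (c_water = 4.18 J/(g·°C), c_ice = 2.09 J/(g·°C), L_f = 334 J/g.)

Heat available from the water dropping to 0 °C: 265.5×4.18×27.47 = 30486 J.
Warming the ice to 0 °C takes 294.2×2.09×14.41 = 8860.4 J, leaving 21626 J for melting.
Fully melting the ice requires m_ice L_f = 294.2×334 = 98263 J.
21626 J < 98263 J, so only part of the ice melts and the system sits at 0 °C.
m_melted×334 = 21626  ⇒  m_melted ≈ 64.75 g.

m_melted ≈ 64.7 g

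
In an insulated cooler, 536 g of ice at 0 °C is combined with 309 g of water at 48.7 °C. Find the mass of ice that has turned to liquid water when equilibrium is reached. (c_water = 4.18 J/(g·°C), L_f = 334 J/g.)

Heat available from the water dropping to 0 °C: 309×4.18×48.7 = 62902 J.
Fully melting the ice requires m_ice L_f = 536×334 = 179024 J.
62902 J < 179024 J, so only part of the ice melts and the system sits at 0 °C.
m_melted×334 = 62902  ⇒  m_melted ≈ 188.3 g.

m_melted ≈ 188 g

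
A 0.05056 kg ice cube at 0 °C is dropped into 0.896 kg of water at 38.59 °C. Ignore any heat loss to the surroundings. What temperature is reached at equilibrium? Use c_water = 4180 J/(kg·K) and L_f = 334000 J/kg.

Energy balance with sensible and latent terms:
fusion: m_ice L_f = 0.05056·334000 = 16887; meltwater 0→T: 0.05056·4180·T = 211.34 T; water: 3745.3(T − 38.59)
3956.6 T = 144530 − 16887 = 127643
T ≈ 32.26 °C (positive, so assuming full melt was valid).

T_f ≈ 32.3 °C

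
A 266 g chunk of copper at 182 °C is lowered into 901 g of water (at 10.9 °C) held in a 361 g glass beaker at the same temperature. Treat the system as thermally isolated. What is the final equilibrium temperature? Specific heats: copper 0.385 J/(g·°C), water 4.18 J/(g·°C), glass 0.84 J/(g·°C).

T_f is the heat-capacity-weighted average of the initial temperatures:
T_f = (102.41*182 + 3766.2*10.9 + 303.24*10.9) / (102.41 + 3766.2 + 303.24)
    = 62995 / 4171.8 ≈ 15.10 °C

T_f ≈ 15.1 °C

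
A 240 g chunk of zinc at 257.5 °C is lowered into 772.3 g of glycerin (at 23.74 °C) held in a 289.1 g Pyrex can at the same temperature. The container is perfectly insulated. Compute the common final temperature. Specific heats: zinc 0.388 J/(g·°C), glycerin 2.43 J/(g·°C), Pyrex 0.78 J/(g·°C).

Let T be the final temperature. ΣQ_i = 0:
240·0.388·(T − 257.5) + 772.3·2.43·(T − 23.74) + 289.1·0.78·(T − 23.74) = 0
93.12(T − 257.5) + 1876.7(T − 23.74) + 225.5(T − 23.74) = 0
2195.3 T = 73884
T = 73884/2195.3 ≈ 33.66 °C

T_f ≈ 33.7 °C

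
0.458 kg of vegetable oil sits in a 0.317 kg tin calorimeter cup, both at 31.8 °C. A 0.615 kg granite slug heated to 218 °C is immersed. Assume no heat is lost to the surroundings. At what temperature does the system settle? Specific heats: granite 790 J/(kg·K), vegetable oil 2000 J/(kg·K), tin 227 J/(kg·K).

T_f ≈ 93.2 °C

Net heat exchanged in the isolated system is zero:
0.615×790×(T − 218) + 0.458×2000×(T − 31.8) + 0.317×227×(T − 31.8) = 0
485.85(T − 218) + 916(T − 31.8) + 71.96(T − 31.8) = 0
1473.8 T = 137332
T = 137332 / 1473.8 = 93.2 °C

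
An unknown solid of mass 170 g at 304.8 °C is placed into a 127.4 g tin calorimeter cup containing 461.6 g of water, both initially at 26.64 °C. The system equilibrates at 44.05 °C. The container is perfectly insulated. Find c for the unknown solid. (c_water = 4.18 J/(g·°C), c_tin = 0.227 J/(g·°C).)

Net heat exchanged in the isolated system is zero:
170·c·(44.05 − 304.8) + 461.6·4.18·(44.05 − 26.64) + 127.4·0.227·(44.05 − 26.64) = 0
-44328 c = -34096
c = -34096/-44328 ≈ 0.7692 J/(g·°C)

c ≈ 0.769 J/(g·°C)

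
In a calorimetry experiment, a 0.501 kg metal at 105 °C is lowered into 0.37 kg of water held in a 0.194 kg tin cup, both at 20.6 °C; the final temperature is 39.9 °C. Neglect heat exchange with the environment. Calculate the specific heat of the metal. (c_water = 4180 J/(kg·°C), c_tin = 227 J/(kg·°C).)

c ≈ 941 J/(kg·°C)

Energy conservation, ΣQ = 0:
0.501×c×(39.9 − 105) + 0.37×4180×(39.9 − 20.6) + 0.194×227×(39.9 − 20.6) = 0
-32.62 c = -30699
c = -30699/-32.62 ≈ 941.3 J/(kg·°C)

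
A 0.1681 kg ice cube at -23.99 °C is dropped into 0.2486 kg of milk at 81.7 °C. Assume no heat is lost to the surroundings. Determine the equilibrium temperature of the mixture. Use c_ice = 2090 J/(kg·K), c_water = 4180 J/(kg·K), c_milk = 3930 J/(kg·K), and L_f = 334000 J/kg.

Let T be the final temperature. ΣQ_i = 0:
warm ice to 0 °C: 0.1681·2090·(0 − (-23.99)) = 8428.4; latent heat to melt: 0.1681·334000 = 56145; meltwater 0→T: 0.1681·4180·T = 702.66 T; milk cools: 0.2486·3930·(T − 81.7) = 977(T − 81.7)
1679.7 T = 79821 − 64574 = 15247
T ≈ 9.08 °C. Since T > 0 °C, the all-ice-melts assumption holds.

T_f ≈ 9.1 °C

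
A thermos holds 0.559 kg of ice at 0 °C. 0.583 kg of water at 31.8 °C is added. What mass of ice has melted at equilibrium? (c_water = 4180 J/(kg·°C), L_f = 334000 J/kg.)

Cooling the water to 0 °C releases 0.583×4180×31.8 = 77495 J.
Fully melting the ice requires m_ice L_f = 0.559×334000 = 186706 J.
77495 J < 186706 J, so only part of the ice melts and the system sits at 0 °C.
m_melted×334000 = 77495  ⇒  m_melted ≈ 0.232 kg.

m_melted ≈ 0.232 kg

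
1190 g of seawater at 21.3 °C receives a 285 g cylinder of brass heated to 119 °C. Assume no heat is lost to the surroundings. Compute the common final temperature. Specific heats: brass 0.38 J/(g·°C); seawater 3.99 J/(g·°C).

T_f ≈ 23.5 °C

Energy conservation, ΣQ = 0:
285*0.38*(T − 119) + 1190*3.99*(T − 21.3) = 0
108.3(T − 119) + 4748.1(T − 21.3) = 0
(108.3 + 4748.1) T = 108.3*119 + 4748.1*21.3
T = 114022 / 4856.4 = 23.5 °C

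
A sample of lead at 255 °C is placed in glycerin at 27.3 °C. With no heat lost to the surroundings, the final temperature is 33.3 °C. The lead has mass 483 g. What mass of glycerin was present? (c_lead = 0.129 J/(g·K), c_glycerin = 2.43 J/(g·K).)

m ≈ 947 g

Conservation of energy gives ΣQ = 0:
483×0.129×(33.3 − 255) + m×2.43×(33.3 − 27.3) = 0
14.58 m = 13813
m = 13813/14.58 ≈ 947.4 g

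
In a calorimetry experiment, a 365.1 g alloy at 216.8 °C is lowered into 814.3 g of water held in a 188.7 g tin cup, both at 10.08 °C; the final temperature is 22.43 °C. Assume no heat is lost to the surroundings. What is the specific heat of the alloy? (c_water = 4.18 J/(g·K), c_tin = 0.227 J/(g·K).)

c ≈ 0.6 J/(g·K)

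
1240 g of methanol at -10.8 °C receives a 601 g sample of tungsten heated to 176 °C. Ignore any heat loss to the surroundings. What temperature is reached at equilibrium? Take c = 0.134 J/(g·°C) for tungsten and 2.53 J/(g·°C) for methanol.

T_f ≈ -6.1 °C

|Q_tungsten| = |Q_methanol|:
601*0.134*(176 − T) = 1240*2.53*(T − (-10.8))
80.53(176 − T) = 3137.2(T − (-10.8))
3217.7 T = -19708  ⇒  T ≈ -6.12 °C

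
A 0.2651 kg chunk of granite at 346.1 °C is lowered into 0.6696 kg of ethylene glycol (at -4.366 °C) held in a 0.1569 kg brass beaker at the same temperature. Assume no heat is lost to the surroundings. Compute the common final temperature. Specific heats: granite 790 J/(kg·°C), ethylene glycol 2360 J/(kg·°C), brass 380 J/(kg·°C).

Energy conservation, ΣQ = 0:
0.2651·790·(T − 346.1) + 0.6696·2360·(T − (-4.366)) + 0.1569·380·(T − (-4.366)) = 0
209.43(T − 346.1) + 1580.3(T − (-4.366)) + 59.62(T − (-4.366)) = 0
(209.43 + 1580.3 + 59.62) T = 209.43·346.1 + 1580.3·(-4.366) + 59.62·(-4.366)
T ≈ 35.32 °C

T_f ≈ 35.3 °C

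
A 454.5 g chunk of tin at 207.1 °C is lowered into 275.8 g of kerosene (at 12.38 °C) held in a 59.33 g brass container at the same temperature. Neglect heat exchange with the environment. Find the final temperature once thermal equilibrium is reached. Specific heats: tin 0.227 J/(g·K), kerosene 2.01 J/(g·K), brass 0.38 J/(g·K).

T_f ≈ 41.9 °C

T_f = Σ m_i c_i T_i / Σ m_i c_i:
T_f = (103.17·207.1 + 554.36·12.38 + 22.55·12.38) / (103.17 + 554.36 + 22.55)
    = 28509 / 680.07 ≈ 41.92 °C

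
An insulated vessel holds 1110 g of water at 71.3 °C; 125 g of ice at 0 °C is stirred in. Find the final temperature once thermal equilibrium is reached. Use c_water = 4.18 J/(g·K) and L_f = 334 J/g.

Heat gained plus heat lost sum to zero:
melt ice: 125·334 = 41750; meltwater 0→T: 125·4.18·T = 522.5 T; water cools: 1110·4.18·(T − 71.3) = 4639.8(T − 71.3)
5162.3 T = 330818 − 41750 = 289068
T ≈ 56.00 °C (positive, so assuming full melt was valid).

T_f ≈ 56.0 °C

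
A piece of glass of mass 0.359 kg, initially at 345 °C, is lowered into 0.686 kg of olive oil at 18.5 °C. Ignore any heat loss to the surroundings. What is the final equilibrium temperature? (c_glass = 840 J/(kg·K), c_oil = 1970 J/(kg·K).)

T_f ≈ 78.1 °C

|Q_glass| = |Q_oil|:
0.359×840×(345 − T) = 0.686×1970×(T − 18.5)
301.56(345 − T) = 1351.4(T − 18.5)
1653 T = 129039  ⇒  T ≈ 78.06 °C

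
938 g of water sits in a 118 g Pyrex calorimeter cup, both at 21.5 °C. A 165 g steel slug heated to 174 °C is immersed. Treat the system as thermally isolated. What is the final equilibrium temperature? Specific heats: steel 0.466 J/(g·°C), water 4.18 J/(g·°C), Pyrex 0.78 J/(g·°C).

T_f ≈ 24.4 °C

Heat gained plus heat lost sum to zero:
165*0.466*(T − 174) + 938*4.18*(T − 21.5) + 118*0.78*(T − 21.5) = 0
76.89(T − 174) + 3920.8(T − 21.5) + 92.04(T − 21.5) = 0
4089.8 T = 99656
T = 99656 / 4089.8 = 24.4 °C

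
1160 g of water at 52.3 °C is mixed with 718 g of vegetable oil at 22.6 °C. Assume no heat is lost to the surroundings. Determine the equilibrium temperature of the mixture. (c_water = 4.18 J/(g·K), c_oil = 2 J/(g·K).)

T_f ≈ 45.5 °C

With ΣQ=0 the equilibrium temperature is the m·c-weighted mean:
T_f = (4848.8·52.3 + 1436·22.6) / (4848.8 + 1436)
    = 286046 / 6284.8 ≈ 45.51 °C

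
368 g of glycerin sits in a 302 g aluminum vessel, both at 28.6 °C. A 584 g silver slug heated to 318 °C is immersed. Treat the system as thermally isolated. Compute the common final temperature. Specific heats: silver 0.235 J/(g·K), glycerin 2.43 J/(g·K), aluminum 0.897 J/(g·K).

T_f ≈ 59.1 °C

Heat gained plus heat lost sum to zero:
584×0.235×(T − 318) + 368×2.43×(T − 28.6) + 302×0.897×(T − 28.6) = 0
1302.4 T = 76965
T ≈ 59.10 °C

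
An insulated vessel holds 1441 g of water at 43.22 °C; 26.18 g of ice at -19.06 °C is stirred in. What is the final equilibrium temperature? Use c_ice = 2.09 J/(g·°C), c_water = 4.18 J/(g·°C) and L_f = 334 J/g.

Energy conservation, ΣQ = 0:
ice -19.06→0 °C: 26.18×2.09×19.06 = 1042.9; latent heat to melt: 26.18×334 = 8744.1; warm the meltwater: 109.43 T; water: 6023.4(T − 43.22)
6132.8 T = 260330 − 9787 = 250543
T ≈ 40.85 °C (positive, so assuming full melt was valid).

T_f ≈ 40.9 °C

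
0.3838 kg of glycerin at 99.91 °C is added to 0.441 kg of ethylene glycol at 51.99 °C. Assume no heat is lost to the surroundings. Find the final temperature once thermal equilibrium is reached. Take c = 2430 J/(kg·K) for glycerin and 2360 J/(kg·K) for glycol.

T_f ≈ 74.6 °C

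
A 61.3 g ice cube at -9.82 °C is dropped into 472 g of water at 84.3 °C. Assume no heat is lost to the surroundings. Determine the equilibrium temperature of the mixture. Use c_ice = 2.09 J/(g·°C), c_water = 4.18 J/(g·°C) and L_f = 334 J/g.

T_f ≈ 64.9 °C

Net heat exchanged in the isolated system is zero:
warm ice to 0 °C: 61.3×2.09×(0 − (-9.82)) = 1258.1; latent heat to melt: 61.3×334 = 20474; meltwater 0→T: 61.3×4.18×T = 256.23 T; water cools: 472×4.18×(T − 84.3) = 1973(T − 84.3)
2229.2 T = 166321 − 21732 = 144588
T ≈ 64.86 °C. Since T > 0 °C, the all-ice-melts assumption holds.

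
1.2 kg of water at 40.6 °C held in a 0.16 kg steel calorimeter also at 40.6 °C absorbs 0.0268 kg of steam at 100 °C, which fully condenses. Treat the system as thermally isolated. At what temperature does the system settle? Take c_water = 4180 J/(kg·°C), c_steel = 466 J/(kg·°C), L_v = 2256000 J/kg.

T_f ≈ 53.5 °C

Energy conservation, ΣQ = 0:
steam→water at 100 °C releases m L_v = 0.0268×2256000 = 60461; condensed water 100 °C→T: 112.02(T − 100); water warms: 1.2×4180×(T − 40.6) = 5016(T − 40.6); cup: 74.56(T − 40.6)
5202.6 T = 60461 + 11202 + 206677 = 278340
T ≈ 53.50 °C (< 100 °C, so full condensation is consistent).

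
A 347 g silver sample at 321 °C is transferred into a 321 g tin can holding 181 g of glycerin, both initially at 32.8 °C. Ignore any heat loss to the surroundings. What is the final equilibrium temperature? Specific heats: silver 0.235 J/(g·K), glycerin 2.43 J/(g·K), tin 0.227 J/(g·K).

Heat gained plus heat lost sum to zero:
347*0.235*(T − 321) + 181*2.43*(T − 32.8) + 321*0.227*(T − 32.8) = 0
(81.55 + 439.83 + 72.87) T = 81.55*321 + 439.83*32.8 + 72.87*32.8
T = 42992/594.24 ≈ 72.35 °C

T_f ≈ 72.3 °C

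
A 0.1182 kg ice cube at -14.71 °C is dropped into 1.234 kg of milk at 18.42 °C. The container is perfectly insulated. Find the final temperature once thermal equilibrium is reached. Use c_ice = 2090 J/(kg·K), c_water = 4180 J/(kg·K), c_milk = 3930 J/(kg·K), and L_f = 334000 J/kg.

Taking heat into each body as positive, Σ m c ΔT = 0:
warm ice to 0 °C: 0.1182·2090·(0 − (-14.71)) = 3633.9; latent heat to melt: 0.1182·334000 = 39479; warm the meltwater: 494.08 T; milk: 4849.6(T − 18.42)
5343.7 T = 89330 − 43113 = 46217
T ≈ 8.65 °C (positive, so assuming full melt was valid).

T_f ≈ 8.6 °C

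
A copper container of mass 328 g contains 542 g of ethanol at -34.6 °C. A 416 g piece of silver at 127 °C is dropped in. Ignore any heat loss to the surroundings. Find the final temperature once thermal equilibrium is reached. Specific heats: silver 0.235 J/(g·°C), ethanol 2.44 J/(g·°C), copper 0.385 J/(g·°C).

Energy conservation, ΣQ = 0:
416·0.235·(T − 127) + 542·2.44·(T − (-34.6)) + 328·0.385·(T − (-34.6)) = 0
97.76(T − 127) + 1322.5(T − (-34.6)) + 126.28(T − (-34.6)) = 0
(97.76 + 1322.5 + 126.28) T = 97.76·127 + 1322.5·(-34.6) + 126.28·(-34.6)
T = -37712/1546.5 ≈ -24.38 °C

T_f ≈ -24.4 °C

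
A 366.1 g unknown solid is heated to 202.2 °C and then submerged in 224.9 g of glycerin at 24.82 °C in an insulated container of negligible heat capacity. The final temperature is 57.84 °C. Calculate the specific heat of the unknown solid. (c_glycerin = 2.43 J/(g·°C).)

c ≈ 0.341 J/(g·°C)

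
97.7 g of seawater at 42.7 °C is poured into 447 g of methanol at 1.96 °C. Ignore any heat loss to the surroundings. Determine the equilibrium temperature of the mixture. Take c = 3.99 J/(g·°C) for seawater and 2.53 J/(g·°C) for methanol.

T_f ≈ 12.4 °C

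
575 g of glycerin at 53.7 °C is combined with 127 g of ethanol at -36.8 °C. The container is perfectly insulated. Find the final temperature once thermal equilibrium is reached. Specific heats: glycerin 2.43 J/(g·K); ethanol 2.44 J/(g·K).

Heat lost by the glycerin equals heat gained by the ethanol:
575×2.43×(53.7 − T) = 127×2.44×(T − (-36.8))
1397.2(53.7 − T) = 309.88(T − (-36.8))
1707.1 T = 63629  ⇒  T ≈ 37.27 °C

T_f ≈ 37.3 °C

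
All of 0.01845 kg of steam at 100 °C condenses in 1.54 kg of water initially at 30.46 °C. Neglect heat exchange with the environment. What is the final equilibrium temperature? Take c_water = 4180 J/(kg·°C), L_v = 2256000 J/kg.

T_f ≈ 37.7 °C

Net heat exchanged in the isolated system is zero:
condense steam: −0.01845×2256000 = −41623; condensed water 100 °C→T: 77.12(T − 100); water warms: 1.54×4180×(T − 30.46) = 6437.2(T − 30.46)
6514.3 T = 41623 + 7712.1 + 196077 = 245412
T ≈ 37.67 °C, under the boiling point, so the assumption holds.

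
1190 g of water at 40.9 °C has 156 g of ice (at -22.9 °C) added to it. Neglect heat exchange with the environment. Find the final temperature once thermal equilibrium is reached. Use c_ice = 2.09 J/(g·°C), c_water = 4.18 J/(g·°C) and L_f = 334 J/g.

T_f ≈ 25.6 °C

Conservation of energy gives ΣQ = 0:
warm ice to 0 °C: 156·2.09·(0 − (-22.9)) = 7466.3; latent heat to melt: 156·334 = 52104; warm the meltwater: 652.08 T; water cools: 1190·4.18·(T − 40.9) = 4974.2(T − 40.9)
5626.3 T = 203445 − 59570 = 143874
T ≈ 25.57 °C (positive, so assuming full melt was valid).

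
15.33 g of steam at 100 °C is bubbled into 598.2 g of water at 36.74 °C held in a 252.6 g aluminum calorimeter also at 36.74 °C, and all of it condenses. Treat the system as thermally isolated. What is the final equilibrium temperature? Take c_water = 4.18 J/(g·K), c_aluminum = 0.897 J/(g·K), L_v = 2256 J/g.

T_f ≈ 50.6 °C

Sum of m c ΔT and latent-heat terms is zero:
latent heat released on condensation: 15.33×2256 = 34584
  condensed water 100 °C→T: 64.08(T − 100)
  original water: 2500.5(T − 36.74)
  cup: 226.58(T − 36.74)
2791.1 T = 34584 + 6407.9 + 100192 = 141185
T ≈ 50.58 °C, under the boiling point, so the assumption holds.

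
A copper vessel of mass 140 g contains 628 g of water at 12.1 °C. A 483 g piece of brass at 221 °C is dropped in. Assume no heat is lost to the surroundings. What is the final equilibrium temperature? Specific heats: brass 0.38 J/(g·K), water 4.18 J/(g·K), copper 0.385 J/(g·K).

T_f = Σ m_i c_i T_i / Σ m_i c_i:
T_f = (183.54·221 + 2625·12.1 + 53.9·12.1) / (183.54 + 2625 + 53.9)
    = 72978 / 2862.5 ≈ 25.49 °C

T_f ≈ 25.5 °C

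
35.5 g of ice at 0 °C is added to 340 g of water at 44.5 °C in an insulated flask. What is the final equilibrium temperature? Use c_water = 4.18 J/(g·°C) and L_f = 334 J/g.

T_f ≈ 32.7 °C

Sum of m c ΔT and latent-heat terms is zero:
latent heat to melt: 35.5·334 = 11857; meltwater 0→T: 35.5·4.18·T = 148.39 T; water cools: 340·4.18·(T − 44.5) = 1421.2(T − 44.5)
1569.6 T = 63243 − 11857 = 51386
T ≈ 32.74 °C. Since T > 0 °C, the all-ice-melts assumption holds.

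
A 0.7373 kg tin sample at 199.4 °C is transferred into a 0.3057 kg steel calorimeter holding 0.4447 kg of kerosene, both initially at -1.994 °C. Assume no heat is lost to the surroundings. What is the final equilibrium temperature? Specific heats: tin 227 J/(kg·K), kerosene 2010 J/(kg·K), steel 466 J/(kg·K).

Net heat exchanged in the isolated system is zero:
0.7373*227*(T − 199.4) + 0.4447*2010*(T − (-1.994)) + 0.3057*466*(T − (-1.994)) = 0
167.37(T − 199.4) + 893.85(T − (-1.994)) + 142.46(T − (-1.994)) = 0
1203.7 T = 31307
T ≈ 26.01 °C

T_f ≈ 26.0 °C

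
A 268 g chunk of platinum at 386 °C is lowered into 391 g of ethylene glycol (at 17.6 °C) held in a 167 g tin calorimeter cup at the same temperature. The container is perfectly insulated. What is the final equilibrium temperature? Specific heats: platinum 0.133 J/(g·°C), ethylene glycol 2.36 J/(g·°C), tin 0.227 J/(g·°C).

T_f ≈ 30.8 °C

Conservation of energy gives ΣQ = 0:
268×0.133×(T − 386) + 391×2.36×(T − 17.6) + 167×0.227×(T − 17.6) = 0
35.64(T − 386) + 922.76(T − 17.6) + 37.91(T − 17.6) = 0
(35.64 + 922.76 + 37.91) T = 35.64×386 + 922.76×17.6 + 37.91×17.6
T = 30666/996.31 ≈ 30.78 °C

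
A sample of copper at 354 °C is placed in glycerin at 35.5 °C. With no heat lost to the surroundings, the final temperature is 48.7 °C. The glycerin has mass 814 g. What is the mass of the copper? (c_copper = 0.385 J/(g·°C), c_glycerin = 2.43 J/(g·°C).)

m ≈ 222 g

Let T be the final temperature. ΣQ_i = 0:
m·0.385·(48.7 − 354) + 814·2.43·(48.7 − 35.5) = 0
-117.54 m = -26110
m = -26110/-117.54 ≈ 222.1 g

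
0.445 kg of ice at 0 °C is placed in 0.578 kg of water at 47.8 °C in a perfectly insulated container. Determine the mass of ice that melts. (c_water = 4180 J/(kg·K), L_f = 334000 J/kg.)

Cooling the water to 0 °C releases 0.578·4180·47.8 = 115487 J.
Fully melting the ice requires m_ice L_f = 0.445·334000 = 148630 J.
Since 115487 < 148630 J, not all the ice melts; equilibrium is at 0 °C.
m_melted·334000 = 115487  ⇒  m_melted ≈ 0.3458 kg.

m_melted ≈ 0.346 kg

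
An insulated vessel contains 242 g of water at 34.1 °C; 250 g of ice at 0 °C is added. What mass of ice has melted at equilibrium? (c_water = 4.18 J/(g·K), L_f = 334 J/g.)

m_melted ≈ 103 g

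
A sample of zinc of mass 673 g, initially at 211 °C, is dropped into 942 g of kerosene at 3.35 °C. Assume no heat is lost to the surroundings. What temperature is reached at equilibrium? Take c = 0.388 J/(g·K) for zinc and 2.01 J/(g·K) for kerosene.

T_f ≈ 28.5 °C

With ΣQ=0 the equilibrium temperature is the m·c-weighted mean:
T_f = (261.12*211 + 1893.4*3.35) / (261.12 + 1893.4)
    = 61440 / 2154.5 ≈ 28.52 °C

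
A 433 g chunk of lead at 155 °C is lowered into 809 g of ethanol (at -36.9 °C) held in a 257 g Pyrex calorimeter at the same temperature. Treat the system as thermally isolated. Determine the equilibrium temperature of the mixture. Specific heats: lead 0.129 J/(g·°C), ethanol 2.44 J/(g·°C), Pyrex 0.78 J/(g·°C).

T_f ≈ -32.1 °C

Energy conservation, ΣQ = 0:
433·0.129·(T − 155) + 809·2.44·(T − (-36.9)) + 257·0.78·(T − (-36.9)) = 0
55.86(T − 155) + 1974(T − (-36.9)) + 200.46(T − (-36.9)) = 0
2230.3 T = -71578
T ≈ -32.09 °C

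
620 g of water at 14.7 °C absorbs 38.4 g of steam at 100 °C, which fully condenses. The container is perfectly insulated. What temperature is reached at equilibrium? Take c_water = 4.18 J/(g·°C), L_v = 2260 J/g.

Conservation of energy gives ΣQ = 0:
latent heat released on condensation: 38.4·2260 = 86784; condensed water 100 °C→T: 160.51(T − 100); original water: 2591.6(T − 14.7)
2752.1 T = 86784 + 16051 + 38097 = 140932
T ≈ 51.21 °C, under the boiling point, so the assumption holds.

T_f ≈ 51.2 °C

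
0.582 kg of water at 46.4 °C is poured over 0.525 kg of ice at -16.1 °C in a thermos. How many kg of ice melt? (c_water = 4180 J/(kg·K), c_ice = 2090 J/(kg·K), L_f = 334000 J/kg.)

Water can give up m c ΔT = 0.582×4180×46.4 = 112880 J before reaching 0 °C.
Of that, 0.525×2090×16.1 = 17666 J goes to bring the ice to 0 °C, leaving 95214 J.
Fully melting the ice requires m_ice L_f = 0.525×334000 = 175350 J.
Since 95214 < 175350 J, not all the ice melts; equilibrium is at 0 °C.
m_melted×334000 = 95214  ⇒  m_melted ≈ 0.2851 kg.

m_melted ≈ 0.285 kg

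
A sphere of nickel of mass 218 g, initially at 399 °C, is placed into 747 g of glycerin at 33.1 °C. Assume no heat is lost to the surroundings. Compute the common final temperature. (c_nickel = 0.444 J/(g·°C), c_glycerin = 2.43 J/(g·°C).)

T_f is the heat-capacity-weighted average of the initial temperatures:
T_f = (96.79×399 + 1815.2×33.1) / (96.79 + 1815.2)
    = 98703 / 1912 ≈ 51.62 °C

T_f ≈ 51.6 °C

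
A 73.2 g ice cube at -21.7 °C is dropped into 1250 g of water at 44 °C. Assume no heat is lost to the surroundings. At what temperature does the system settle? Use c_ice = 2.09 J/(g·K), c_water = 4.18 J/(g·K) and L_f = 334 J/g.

Net heat exchanged in the isolated system is zero:
ice -21.7→0 °C: 73.2×2.09×21.7 = 3319.8
  melt ice: 73.2×334 = 24449
  warm the meltwater: 305.98 T
  water cools: 1250×4.18×(T − 44) = 5225(T − 44)
5531 T = 229900 − 27769 = 202131
T ≈ 36.55 °C — above 0 °C, consistent with complete melting.

T_f ≈ 36.5 °C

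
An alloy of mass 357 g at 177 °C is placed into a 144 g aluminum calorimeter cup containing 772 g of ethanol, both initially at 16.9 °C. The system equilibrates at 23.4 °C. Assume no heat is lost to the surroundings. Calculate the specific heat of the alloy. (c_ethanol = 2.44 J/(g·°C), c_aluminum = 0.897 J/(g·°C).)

c ≈ 0.239 J/(g·°C)

Taking heat into each body as positive, Σ m c ΔT = 0:
357·c·(23.4 − 177) + 772·2.44·(23.4 − 16.9) + 144·0.897·(23.4 − 16.9) = 0
-54835 c = -13084
c = -13084/-54835 ≈ 0.2386 J/(g·°C)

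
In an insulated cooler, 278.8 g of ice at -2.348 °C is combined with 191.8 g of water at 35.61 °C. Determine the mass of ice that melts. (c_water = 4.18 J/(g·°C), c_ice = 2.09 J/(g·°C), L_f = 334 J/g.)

Heat available from the water dropping to 0 °C: 191.8·4.18·35.61 = 28549 J.
Warming the ice to 0 °C takes 278.8·2.09·2.348 = 1368.2 J, leaving 27181 J for melting.
Melting all 278.8 g of ice would need 278.8·334 = 93119 J.
Since 27181 < 93119 J, not all the ice melts; equilibrium is at 0 °C.
m_melted·334 = 27181  ⇒  m_melted ≈ 81.38 g.

m_melted ≈ 81.4 g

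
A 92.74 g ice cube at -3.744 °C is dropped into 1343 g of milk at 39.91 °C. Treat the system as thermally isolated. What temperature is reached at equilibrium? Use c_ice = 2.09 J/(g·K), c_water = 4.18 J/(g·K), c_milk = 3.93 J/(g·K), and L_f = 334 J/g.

T_f ≈ 31.6 °C

Conservation of energy gives ΣQ = 0:
warm ice to 0 °C: 92.74·2.09·(0 − (-3.744)) = 725.69
  latent heat to melt: 92.74·334 = 30975
  meltwater 0→T: 92.74·4.18·T = 387.65 T
  milk: 5278(T − 39.91)
5665.6 T = 210645 − 31701 = 178944
T ≈ 31.58 °C. Since T > 0 °C, the all-ice-melts assumption holds.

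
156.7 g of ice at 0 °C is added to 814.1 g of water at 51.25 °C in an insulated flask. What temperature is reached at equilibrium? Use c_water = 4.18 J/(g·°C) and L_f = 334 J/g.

T_f ≈ 30.1 °C

Setting the total heat transfer to zero:
melt ice: 156.7·334 = 52338
  meltwater 0→T: 156.7·4.18·T = 655.01 T
  water cools: 814.1·4.18·(T − 51.25) = 3402.9(T − 51.25)
4057.9 T = 174401 − 52338 = 122063
T ≈ 30.08 °C. Since T > 0 °C, the all-ice-melts assumption holds.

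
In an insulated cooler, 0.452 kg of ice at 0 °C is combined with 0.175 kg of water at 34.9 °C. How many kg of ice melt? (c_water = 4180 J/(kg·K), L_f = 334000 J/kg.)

m_melted ≈ 0.0764 kg

Heat available from the water dropping to 0 °C: 0.175×4180×34.9 = 25529 J.
Fully melting the ice requires m_ice L_f = 0.452×334000 = 150968 J.
Since 25529 < 150968 J, not all the ice melts; equilibrium is at 0 °C.
m_melted×334000 = 25529  ⇒  m_melted ≈ 0.07644 kg.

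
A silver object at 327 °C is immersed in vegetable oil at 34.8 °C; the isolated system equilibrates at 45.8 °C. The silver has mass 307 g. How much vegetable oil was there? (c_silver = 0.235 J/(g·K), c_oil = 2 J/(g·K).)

m ≈ 922 g

Setting the total heat transfer to zero:
307×0.235×(45.8 − 327) + m×2×(45.8 − 34.8) = 0
22 m = 20287
m = 20287/22 ≈ 922.1 g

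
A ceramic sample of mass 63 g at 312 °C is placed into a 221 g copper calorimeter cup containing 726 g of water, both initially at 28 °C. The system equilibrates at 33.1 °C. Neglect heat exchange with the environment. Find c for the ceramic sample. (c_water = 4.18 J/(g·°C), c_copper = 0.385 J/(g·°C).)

c ≈ 0.906 J/(g·°C)

Setting the total heat transfer to zero:
63·c·(33.1 − 312) + 726·4.18·(33.1 − 28) + 221·0.385·(33.1 − 28) = 0
-17571 c = -15911
c = -15911/-17571 ≈ 0.9055 J/(g·°C)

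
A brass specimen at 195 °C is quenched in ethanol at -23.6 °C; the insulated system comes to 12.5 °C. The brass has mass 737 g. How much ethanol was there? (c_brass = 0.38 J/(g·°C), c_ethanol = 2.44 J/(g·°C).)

Heat lost by the brass = heat gained by the ethanol:
737·0.38·(195 − 12.5) = m·2.44·(12.5 − (-23.6))
88.08 m = 51111  ⇒  m ≈ 580.3 g

m ≈ 580 g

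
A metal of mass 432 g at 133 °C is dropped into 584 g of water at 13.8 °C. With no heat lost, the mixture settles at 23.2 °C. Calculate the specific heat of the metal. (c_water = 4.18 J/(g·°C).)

Energy conservation, ΣQ = 0:
432·c·(23.2 − 133) + 584·4.18·(23.2 − 13.8) = 0
-47434 c = -22947
c = -22947/-47434 ≈ 0.4838 J/(g·°C)

c ≈ 0.484 J/(g·°C)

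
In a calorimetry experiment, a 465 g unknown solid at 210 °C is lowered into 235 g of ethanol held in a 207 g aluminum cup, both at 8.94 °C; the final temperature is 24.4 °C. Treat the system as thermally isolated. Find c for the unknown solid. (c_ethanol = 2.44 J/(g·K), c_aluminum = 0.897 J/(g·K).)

c ≈ 0.136 J/(g·K)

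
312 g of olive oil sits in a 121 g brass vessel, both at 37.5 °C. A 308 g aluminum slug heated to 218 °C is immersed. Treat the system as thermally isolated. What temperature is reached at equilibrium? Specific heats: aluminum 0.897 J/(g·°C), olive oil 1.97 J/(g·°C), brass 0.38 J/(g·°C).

T_f ≈ 90.7 °C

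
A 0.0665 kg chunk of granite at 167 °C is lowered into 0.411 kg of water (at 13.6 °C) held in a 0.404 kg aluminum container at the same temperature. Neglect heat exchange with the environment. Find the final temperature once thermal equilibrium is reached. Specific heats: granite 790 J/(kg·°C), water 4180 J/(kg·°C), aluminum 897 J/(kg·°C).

T_f ≈ 17.4 °C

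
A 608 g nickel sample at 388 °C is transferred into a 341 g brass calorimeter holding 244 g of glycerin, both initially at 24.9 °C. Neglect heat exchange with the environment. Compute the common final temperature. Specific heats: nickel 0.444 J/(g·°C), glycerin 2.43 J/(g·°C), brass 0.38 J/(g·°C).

T_f = Σ m_i c_i T_i / Σ m_i c_i:
T_f = (269.95*388 + 592.92*24.9 + 129.58*24.9) / (269.95 + 592.92 + 129.58)
    = 122732 / 992.45 ≈ 123.67 °C

T_f ≈ 123.7 °C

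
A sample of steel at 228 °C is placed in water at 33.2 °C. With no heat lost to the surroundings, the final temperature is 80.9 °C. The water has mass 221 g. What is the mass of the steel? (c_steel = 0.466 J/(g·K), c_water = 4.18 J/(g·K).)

m ≈ 643 g

|Q_steel| = |Q_water|:
m·0.466·(228 − 80.9) = 221·4.18·(80.9 − 33.2)
68.55 m = 44064  ⇒  m ≈ 642.8 g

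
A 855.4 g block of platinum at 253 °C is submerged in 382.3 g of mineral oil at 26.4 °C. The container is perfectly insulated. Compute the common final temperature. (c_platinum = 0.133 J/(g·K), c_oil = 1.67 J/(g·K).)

With ΣQ=0 the equilibrium temperature is the m·c-weighted mean:
T_f = (113.77*253 + 638.44*26.4) / (113.77 + 638.44)
    = 45638 / 752.21 ≈ 60.67 °C

T_f ≈ 60.7 °C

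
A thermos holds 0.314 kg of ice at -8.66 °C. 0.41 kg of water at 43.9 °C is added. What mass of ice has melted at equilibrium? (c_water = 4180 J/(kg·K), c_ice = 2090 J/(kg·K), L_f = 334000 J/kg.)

m_melted ≈ 0.208 kg

Water can give up m c ΔT = 0.41×4180×43.9 = 75236 J before reaching 0 °C.
Of that, 0.314×2090×8.66 = 5683.2 J goes to bring the ice to 0 °C, leaving 69553 J.
Fully melting the ice requires m_ice L_f = 0.314×334000 = 104876 J.
69553 J < 104876 J, so only part of the ice melts and the system sits at 0 °C.
m_melted×334000 = 69553  ⇒  m_melted ≈ 0.2082 kg.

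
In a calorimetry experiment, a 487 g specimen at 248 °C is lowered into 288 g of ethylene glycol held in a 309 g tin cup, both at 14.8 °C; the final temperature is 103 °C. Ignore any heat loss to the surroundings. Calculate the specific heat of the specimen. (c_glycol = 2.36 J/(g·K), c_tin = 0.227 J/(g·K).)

c ≈ 0.937 J/(g·K)

Heat gained plus heat lost sum to zero:
487·c·(103 − 248) + 288·2.36·(103 − 14.8) + 309·0.227·(103 − 14.8) = 0
-70615 c = -66134
c = -66134/-70615 ≈ 0.9365 J/(g·K)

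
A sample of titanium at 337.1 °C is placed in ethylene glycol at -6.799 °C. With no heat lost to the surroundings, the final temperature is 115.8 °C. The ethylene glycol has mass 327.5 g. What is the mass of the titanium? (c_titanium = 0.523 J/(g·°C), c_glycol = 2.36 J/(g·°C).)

|Q_titanium| = |Q_glycol|:
m·0.523·(337.1 − 115.8) = 327.5·2.36·(115.8 − (-6.799))
115.74 m = 94757  ⇒  m ≈ 818.7 g

m ≈ 819 g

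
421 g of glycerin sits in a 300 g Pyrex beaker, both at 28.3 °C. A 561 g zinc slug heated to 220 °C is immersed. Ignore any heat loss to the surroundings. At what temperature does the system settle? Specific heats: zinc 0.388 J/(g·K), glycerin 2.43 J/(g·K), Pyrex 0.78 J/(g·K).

T_f is the heat-capacity-weighted average of the initial temperatures:
T_f = (217.67*220 + 1023*28.3 + 234*28.3) / (217.67 + 1023 + 234)
    = 83461 / 1474.7 ≈ 56.60 °C

T_f ≈ 56.6 °C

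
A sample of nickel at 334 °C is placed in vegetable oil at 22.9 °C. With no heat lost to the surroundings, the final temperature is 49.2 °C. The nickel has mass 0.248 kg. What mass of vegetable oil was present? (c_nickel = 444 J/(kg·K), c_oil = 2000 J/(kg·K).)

|Q_nickel| = |Q_oil|:
0.248×444×(334 − 49.2) = m×2000×(49.2 − 22.9)
52600 m = 31360  ⇒  m ≈ 0.5962 kg

m ≈ 0.596 kg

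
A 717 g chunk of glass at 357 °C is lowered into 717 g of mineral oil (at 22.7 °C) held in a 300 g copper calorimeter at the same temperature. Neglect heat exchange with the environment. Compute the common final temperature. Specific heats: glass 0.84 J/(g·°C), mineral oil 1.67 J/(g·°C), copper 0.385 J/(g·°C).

Conservation of energy gives ΣQ = 0:
717*0.84*(T − 357) + 717*1.67*(T − 22.7) + 300*0.385*(T − 22.7) = 0
1915.2 T = 244817
T = 244817 / 1915.2 = 128 °C

T_f ≈ 127.8 °C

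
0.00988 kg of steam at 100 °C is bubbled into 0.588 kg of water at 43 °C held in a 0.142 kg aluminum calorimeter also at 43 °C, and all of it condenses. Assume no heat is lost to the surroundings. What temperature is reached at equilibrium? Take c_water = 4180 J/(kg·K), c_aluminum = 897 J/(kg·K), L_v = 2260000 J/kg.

Sum of m c ΔT and latent-heat terms is zero:
latent heat released on condensation: 0.00988×2260000 = 22329
  condensate cools 100→T: 0.00988×4180×(T − 100) = 41.3(T − 100)
  original water: 2457.8(T − 43)
  aluminum cup: 0.142×897×(T − 43) = 127.37(T − 43)
2626.5 T = 22329 + 4129.8 + 111164 = 137623
T ≈ 52.40 °C, under the boiling point, so the assumption holds.

T_f ≈ 52.4 °C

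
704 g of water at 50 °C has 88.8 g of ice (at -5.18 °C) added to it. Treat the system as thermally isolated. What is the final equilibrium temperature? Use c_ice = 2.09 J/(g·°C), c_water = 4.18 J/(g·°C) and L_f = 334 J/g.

Energy balance with sensible and latent terms:
warm ice to 0 °C: 88.8×2.09×(0 − (-5.18)) = 961.37
  fusion: m_ice L_f = 88.8×334 = 29659
  meltwater 0→T: 88.8×4.18×T = 371.18 T
  water cools: 704×4.18×(T − 50) = 2942.7(T − 50)
3313.9 T = 147136 − 30621 = 116515
T ≈ 35.16 °C (positive, so assuming full melt was valid).

T_f ≈ 35.2 °C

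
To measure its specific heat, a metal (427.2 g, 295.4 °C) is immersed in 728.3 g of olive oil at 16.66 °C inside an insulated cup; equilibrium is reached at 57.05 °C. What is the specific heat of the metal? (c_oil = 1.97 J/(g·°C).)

c ≈ 0.569 J/(g·°C)

Energy conservation, ΣQ = 0:
427.2×c×(57.05 − 295.4) + 728.3×1.97×(57.05 − 16.66) = 0
-101823 c = -57950
c = -57950/-101823 ≈ 0.5691 J/(g·°C)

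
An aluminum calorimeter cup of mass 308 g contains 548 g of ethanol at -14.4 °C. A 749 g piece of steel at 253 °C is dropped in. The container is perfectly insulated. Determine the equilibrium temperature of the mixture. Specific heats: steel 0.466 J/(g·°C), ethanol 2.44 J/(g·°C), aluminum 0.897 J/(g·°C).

T_f ≈ 33.2 °C

With ΣQ=0 the equilibrium temperature is the m·c-weighted mean:
T_f = (349.03×253 + 1337.1×(-14.4) + 276.28×(-14.4)) / (349.03 + 1337.1 + 276.28)
    = 65073 / 1962.4 ≈ 33.16 °C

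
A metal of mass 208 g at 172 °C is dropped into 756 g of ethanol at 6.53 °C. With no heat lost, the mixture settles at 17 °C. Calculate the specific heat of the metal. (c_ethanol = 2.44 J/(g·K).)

c ≈ 0.599 J/(g·K)

Setting the total heat transfer to zero:
208·c·(17 − 172) + 756·2.44·(17 − 6.53) = 0
-32240 c = -19313
c = -19313/-32240 ≈ 0.5991 J/(g·K)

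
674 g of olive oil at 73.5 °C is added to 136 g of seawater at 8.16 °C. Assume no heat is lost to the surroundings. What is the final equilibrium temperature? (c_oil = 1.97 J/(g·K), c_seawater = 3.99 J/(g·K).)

Net heat exchanged in the isolated system is zero:
674·1.97·(T − 73.5) + 136·3.99·(T − 8.16) = 0
(1327.8 + 542.64) T = 1327.8·73.5 + 542.64·8.16
T ≈ 54.54 °C

T_f ≈ 54.5 °C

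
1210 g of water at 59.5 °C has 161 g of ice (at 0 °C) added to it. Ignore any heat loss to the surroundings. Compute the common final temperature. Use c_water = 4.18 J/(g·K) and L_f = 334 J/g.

Heat gained plus heat lost sum to zero:
latent heat to melt: 161·334 = 53774; meltwater 0→T: 161·4.18·T = 672.98 T; water: 5057.8(T − 59.5)
5730.8 T = 300939 − 53774 = 247165
T ≈ 43.13 °C (positive, so assuming full melt was valid).

T_f ≈ 43.1 °C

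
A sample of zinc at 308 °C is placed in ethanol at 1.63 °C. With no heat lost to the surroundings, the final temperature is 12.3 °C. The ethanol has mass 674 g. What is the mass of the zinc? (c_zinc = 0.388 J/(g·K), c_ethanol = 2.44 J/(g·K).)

m ≈ 153 g

Net heat exchanged in the isolated system is zero:
m·0.388·(12.3 − 308) + 674·2.44·(12.3 − 1.63) = 0
-114.73 m = -17547
m = -17547/-114.73 ≈ 152.9 g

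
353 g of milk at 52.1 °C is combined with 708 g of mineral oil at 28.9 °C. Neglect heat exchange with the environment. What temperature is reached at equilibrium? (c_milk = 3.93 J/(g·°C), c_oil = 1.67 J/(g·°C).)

T_f ≈ 41.4 °C

Net heat exchanged in the isolated system is zero:
353*3.93*(T − 52.1) + 708*1.67*(T − 28.9) = 0
1387.3(T − 52.1) + 1182.4(T − 28.9) = 0
(1387.3 + 1182.4) T = 1387.3*52.1 + 1182.4*28.9
T ≈ 41.43 °C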